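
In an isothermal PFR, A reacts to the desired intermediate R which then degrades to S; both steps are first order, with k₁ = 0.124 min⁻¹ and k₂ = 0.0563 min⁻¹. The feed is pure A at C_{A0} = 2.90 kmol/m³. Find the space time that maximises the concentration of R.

11.7 min

The intermediate peaks when r₁ = r₂, i.e. k₁e^(−k₁τ) = k₂e^(−k₂τ), giving τ_opt = ln(k₂/k₁)/(k₂−k₁).
= ln(0.0563/0.124)/(0.0563−0.124) = ln(0.4540)/-0.06770 = -0.7896/-0.06770 = 11.7 min.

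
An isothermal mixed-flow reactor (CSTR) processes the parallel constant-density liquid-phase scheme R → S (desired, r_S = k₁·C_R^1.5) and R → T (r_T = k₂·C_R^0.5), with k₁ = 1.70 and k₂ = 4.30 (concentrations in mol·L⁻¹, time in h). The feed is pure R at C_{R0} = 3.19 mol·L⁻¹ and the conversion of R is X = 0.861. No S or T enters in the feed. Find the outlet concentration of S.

0.410 mol·L⁻¹

Exit C_R = C_{R0}(1−X) = 3.19×0.139 = 0.4434 mol·L⁻¹.
Rates in a CSTR are evaluated at the outlet concentration: r_S = 1.70×0.4434^1.5 = 0.5019, r_T = 4.30×0.4434^0.5 = 2.863.
Fraction of consumed R going to S: r_S/(r_S+r_T) = 0.1492.
C_S = 0.1492·C_{R0}·X = 0.1492×3.19×0.861 = 0.410 mol·L⁻¹.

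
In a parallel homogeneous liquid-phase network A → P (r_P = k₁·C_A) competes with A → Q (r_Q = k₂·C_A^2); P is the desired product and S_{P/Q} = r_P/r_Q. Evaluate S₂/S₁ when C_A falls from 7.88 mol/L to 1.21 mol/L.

S_{P/Q} = (k₁/k₂)·C_A⁻¹, so S₂/S₁ = (C_{A,2}/C_{A,1})⁻¹.
= 7.88/1.21 = 6.51.
Selectivity toward P rises as C_A falls — low-concentration operation is favoured.

6.51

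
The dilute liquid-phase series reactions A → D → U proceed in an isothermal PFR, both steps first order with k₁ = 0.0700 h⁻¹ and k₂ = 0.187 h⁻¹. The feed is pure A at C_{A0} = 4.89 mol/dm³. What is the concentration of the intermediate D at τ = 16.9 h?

0.772 mol/dm³

For first-order series with pure A initially, C_D(τ) = k₁C_{A0}/(k₂−k₁)·(e^(−k₁τ) − e^(−k₂τ)).
e^(−k₁τ) = e^(−0.0700×16.9) = e^(−1.183) = 0.3064; e^(−k₂τ) = e^(−3.160) = 0.04241.
C_D = 0.0700×4.89/(0.187−0.0700) × (0.3064−0.04241) = 2.926×0.2639 = 0.7722 mol/dm³.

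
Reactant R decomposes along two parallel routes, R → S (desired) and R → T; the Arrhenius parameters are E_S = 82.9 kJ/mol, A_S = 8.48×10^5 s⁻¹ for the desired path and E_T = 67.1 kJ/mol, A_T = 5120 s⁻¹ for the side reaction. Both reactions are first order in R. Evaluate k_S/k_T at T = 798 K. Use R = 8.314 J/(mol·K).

15.3

With equal orders, S_{S/T} = k_S/k_T = (A_S/A_T)·exp[(E_T−E_S)/(RT)].
(E_T−E_S)/(RT) = (67.1−82.9)×10³/(8.314×798) = -15800/6635 = -2.381.
k_S/k_T = (8.48×10^5/5120)·exp(-2.381) = 165.6 × 0.09242 = 15.3.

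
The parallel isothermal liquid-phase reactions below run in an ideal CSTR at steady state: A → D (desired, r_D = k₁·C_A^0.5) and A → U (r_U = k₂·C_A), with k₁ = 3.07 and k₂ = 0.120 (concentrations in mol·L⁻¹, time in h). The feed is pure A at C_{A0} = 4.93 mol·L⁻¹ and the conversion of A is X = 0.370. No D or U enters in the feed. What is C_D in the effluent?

Exit C_A = C_{A0}(1−X) = 4.93×0.630 = 3.106 mol·L⁻¹.
A CSTR operates uniformly at the exit composition, giving r_D = 5.410 and r_U = 0.3727 (each k·C_A^n at C_A = 3.106).
Fraction of consumed A going to D: r_D/(r_D+r_U) = 0.9356.
C_D = 0.9356·C_{A0}·X = 0.9356×4.93×0.370 = 1.71 mol·L⁻¹.

1.71 mol·L⁻¹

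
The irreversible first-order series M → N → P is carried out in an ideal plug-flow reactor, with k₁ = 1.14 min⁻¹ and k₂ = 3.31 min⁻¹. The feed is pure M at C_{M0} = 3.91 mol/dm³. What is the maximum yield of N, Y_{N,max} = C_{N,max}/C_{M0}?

0.197

For a first-order series the maximum intermediate yield is C_{N,max}/C_{M0} = (k₁/k₂)^[k₂/(k₂−k₁)].
= (1.14/3.31)^(3.31/(3.31−1.14)) = (0.3444)^(1.525) = 0.1967.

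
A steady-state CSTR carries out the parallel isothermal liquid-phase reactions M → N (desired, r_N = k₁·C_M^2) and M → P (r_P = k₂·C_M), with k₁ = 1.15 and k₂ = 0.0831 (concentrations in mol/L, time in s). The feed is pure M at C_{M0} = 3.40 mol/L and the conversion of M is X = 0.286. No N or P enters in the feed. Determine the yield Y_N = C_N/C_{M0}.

0.278

Exit C_M = C_{M0}(1−X) = 3.40×0.714 = 2.428 mol/L.
In a CSTR the entire volume is at exit conditions, so r_N = 1.15×2.428^2 = 6.777 and r_P = 0.0831×2.428 = 0.2017.
Fraction of consumed M going to N: r_N/(r_N+r_P) = 0.9711.
C_N = 0.9711·C_{M0}·X = 0.9711×3.40×0.286 = 0.944 mol/L; Y_N = C_N/C_{M0} = 0.278.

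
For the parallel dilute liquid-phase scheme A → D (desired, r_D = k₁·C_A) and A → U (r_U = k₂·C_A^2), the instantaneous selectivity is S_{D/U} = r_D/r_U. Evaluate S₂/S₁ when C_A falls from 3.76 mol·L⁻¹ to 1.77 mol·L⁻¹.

S_{D/U} = (k₁/k₂)·C_A⁻¹, so S₂/S₁ = (C_{A,2}/C_{A,1})⁻¹.
= 3.76/1.77 = 2.12.

2.12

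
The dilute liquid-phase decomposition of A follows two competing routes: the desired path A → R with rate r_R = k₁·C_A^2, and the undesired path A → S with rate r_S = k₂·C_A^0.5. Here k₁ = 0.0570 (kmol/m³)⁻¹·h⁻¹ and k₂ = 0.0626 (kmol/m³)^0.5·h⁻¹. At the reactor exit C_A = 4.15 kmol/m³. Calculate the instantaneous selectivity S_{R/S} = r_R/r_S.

S_{R/S} = r_R/r_S = (k₁·C_A^2)/(k₂·C_A^0.5) = (k₁/k₂)·C_A^1.5.
= (0.0570×4.150^2) / (0.0626×4.150^0.5) = 0.9817/0.1275 = 7.70.

7.70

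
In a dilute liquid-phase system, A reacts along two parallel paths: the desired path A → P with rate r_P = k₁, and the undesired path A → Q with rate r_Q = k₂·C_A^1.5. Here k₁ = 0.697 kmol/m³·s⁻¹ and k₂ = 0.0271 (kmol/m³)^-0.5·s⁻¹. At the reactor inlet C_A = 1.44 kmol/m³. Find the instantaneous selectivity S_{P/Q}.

S_{P/Q} = r_P/r_Q = (k₁)/(k₂·C_A^1.5) = (k₁/k₂)·C_A^-1.5.
= (0.697) / (0.0271×1.440^1.5) = 0.6970/0.04683 = 14.9.
The undesired path is higher order in A, so low C_A (CSTR or dilute feed) favours P.

14.9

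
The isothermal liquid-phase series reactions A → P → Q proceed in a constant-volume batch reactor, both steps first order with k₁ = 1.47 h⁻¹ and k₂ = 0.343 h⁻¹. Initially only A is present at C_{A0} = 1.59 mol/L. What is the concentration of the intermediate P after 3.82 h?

Solving the coupled first-order balances gives C_P(t) = [k₁/(k₂−k₁)]·C_{A0}·(e^(−k₁t) − e^(−k₂t)).
e^(−k₁t) = e^(−1.47×3.82) = e^(−5.615) = 0.003641; e^(−k₂t) = e^(−1.310) = 0.2697.
C_P = 1.47×1.59/(0.343−1.47) × (0.003641−0.2697) = (-2.074)×(-0.2661) = 0.5519 mol/L.

0.552 mol/L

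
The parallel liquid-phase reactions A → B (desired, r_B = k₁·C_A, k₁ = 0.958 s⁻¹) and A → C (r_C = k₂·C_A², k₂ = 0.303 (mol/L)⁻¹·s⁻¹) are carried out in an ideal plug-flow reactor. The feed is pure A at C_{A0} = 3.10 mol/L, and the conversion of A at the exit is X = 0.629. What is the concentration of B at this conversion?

1.18 mol/L

C_A = C_{A0}(1−X) = 1.150 mol/L.
Along a PFR/batch, dC_B/dC_A = −r_B/(r_B+r_C) = −k₁/(k₁+k₂·C_A).
Integrating from C_{A0} to C_A: C_B = (0.958/0.303)·ln[(0.958+0.303·3.10)/(0.958+0.303·1.15)] = 3.162·ln(1.897/1.306) = 1.180 mol/L.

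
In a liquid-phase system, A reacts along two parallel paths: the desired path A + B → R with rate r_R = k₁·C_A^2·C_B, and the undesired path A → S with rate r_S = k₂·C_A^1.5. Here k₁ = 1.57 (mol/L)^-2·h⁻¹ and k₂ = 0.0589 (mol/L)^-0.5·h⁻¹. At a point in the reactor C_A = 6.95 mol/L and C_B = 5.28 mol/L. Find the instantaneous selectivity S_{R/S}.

371

S_{R/S} = r_R/r_S = (k₁·C_A^2·C_B)/(k₂·C_A^1.5) = (k₁/k₂)·C_A^0.5·C_B.
= (1.57×6.950^2×5.280) / (0.0589×6.950^1.5) = 400.4/1.079 = 371.
Since the desired path is higher order in A, keeping C_A high (PFR or concentrated feed) favours R.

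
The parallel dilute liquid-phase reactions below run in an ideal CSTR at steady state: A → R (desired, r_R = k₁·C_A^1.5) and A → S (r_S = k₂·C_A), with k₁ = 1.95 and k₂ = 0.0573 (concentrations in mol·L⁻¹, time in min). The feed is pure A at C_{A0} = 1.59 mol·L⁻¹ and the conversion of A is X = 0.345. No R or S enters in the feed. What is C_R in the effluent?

Exit C_A = C_{A0}(1−X) = 1.59×0.655 = 1.041 mol·L⁻¹.
A CSTR operates uniformly at the exit composition, giving r_R = 2.072 and r_S = 0.05968 (each k·C_A^n at C_A = 1.041).
Fraction of consumed A going to R: r_R/(r_R+r_S) = 0.9720.
C_R = 0.9720·C_{A0}·X = 0.9720×1.59×0.345 = 0.533 mol·L⁻¹.

0.533 mol·L⁻¹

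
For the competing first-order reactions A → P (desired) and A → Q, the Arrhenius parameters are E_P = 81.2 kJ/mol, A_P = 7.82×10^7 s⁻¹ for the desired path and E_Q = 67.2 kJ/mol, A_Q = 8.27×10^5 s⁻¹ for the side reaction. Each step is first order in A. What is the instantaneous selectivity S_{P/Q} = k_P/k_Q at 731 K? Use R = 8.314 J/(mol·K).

9.45

k_P/k_Q = (A_P/A_Q)·exp[−(E_P−E_Q)/(RT)] = (A_P/A_Q)·exp[(E_Q−E_P)/(RT)].
(E_Q−E_P)/(RT) = (67.2−81.2)×10³/(8.314×731) = -14000/6078 = -2.304.
k_P/k_Q = (7.82×10^7/8.27×10^5)·exp(-2.304) = 94.56 × 0.09990 = 9.45.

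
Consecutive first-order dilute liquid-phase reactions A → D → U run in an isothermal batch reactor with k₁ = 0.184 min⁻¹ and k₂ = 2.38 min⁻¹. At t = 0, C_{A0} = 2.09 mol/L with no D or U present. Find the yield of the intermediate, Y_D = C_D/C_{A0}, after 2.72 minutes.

0.0507

The intermediate concentration in a first-order A→B→C sequence is C_D = k₁C_{A0}(e^(−k₁t) − e^(−k₂t))/(k₂−k₁).
e^(−k₁t) = e^(−0.184×2.72) = e^(−0.5005) = 0.6062; e^(−k₂t) = e^(−6.474) = 0.001544.
C_D = 0.184×2.09/(2.38−0.184) × (0.6062−0.001544) = 0.1751×0.6047 = 0.1059 mol/L.
Y_D = C_D/C_{A0} = 0.1059/2.09 = 0.0507.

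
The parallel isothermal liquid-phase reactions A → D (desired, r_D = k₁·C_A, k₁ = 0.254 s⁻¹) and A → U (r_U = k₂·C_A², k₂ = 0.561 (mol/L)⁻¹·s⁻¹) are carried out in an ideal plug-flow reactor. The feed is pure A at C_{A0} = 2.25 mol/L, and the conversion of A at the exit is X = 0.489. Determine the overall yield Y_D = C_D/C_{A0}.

0.105

C_A = C_{A0}(1−X) = 1.150 mol/L.
Along a PFR/batch, dC_D/dC_A = −r_D/(r_D+r_U) = −k₁/(k₁+k₂·C_A).
Integrating from C_{A0} to C_A: C_D = (0.254/0.561)·ln[(0.254+0.561·2.25)/(0.254+0.561·1.15)] = 0.4528·ln(1.516/0.8990) = 0.2367 mol/L.
Y_D = C_D/C_{A0} = 0.2367/2.25 = 0.105.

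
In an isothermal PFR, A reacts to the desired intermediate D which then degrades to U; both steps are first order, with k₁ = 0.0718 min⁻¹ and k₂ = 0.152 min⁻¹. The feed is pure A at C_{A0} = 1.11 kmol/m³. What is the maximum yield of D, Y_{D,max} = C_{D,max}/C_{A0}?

0.241

For a first-order series the maximum intermediate yield is C_{D,max}/C_{A0} = (k₁/k₂)^[k₂/(k₂−k₁)].
= (0.0718/0.152)^(0.152/(0.152−0.0718)) = (0.4724)^(1.895) = 0.2414.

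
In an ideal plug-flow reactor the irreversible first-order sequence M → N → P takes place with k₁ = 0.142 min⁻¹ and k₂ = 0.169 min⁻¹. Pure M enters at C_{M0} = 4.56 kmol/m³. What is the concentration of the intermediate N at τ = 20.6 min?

The intermediate concentration in a first-order A→B→C sequence is C_N = k₁C_{M0}(e^(−k₁τ) − e^(−k₂τ))/(k₂−k₁).
e^(−k₁τ) = e^(−0.142×20.6) = e^(−2.925) = 0.05365; e^(−k₂τ) = e^(−3.481) = 0.03076.
C_N = 0.142×4.56/(0.169−0.142) × (0.05365−0.03076) = 23.98×0.02289 = 0.5489 kmol/m³.

0.549 kmol/m³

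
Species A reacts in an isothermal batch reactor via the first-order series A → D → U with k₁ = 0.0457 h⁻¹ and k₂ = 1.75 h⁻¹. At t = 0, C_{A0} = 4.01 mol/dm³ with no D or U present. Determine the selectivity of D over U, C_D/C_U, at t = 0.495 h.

For first-order series with pure A initially, C_D(t) = k₁C_{A0}/(k₂−k₁)·(e^(−k₁t) − e^(−k₂t)).
e^(−k₁t) = e^(−0.0457×0.495) = e^(−0.02262) = 0.9776; e^(−k₂t) = e^(−0.8662) = 0.4205.
C_D = 0.0457×4.01/(1.75−0.0457) × (0.9776−0.4205) = 0.1075×0.5571 = 0.05990 mol/dm³.
C_A = C_{A0}e^(−k₁t) = 3.920 mol/dm³, so C_U = C_{A0}−C_A−C_D = 0.02979 mol/dm³; C_D/C_U = 2.01.

2.01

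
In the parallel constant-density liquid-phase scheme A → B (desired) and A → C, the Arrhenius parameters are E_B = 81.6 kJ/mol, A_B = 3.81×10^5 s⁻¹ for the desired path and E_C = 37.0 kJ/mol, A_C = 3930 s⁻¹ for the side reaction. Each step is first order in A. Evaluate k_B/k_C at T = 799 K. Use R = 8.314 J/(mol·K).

0.118

With equal orders, S_{B/C} = k_B/k_C = (A_B/A_C)·exp[(E_C−E_B)/(RT)].
(E_C−E_B)/(RT) = (37.0−81.6)×10³/(8.314×799) = -44600/6643 = -6.714.
k_B/k_C = (3.81×10^5/3930)·exp(-6.714) = 96.95 × 0.001214 = 0.118.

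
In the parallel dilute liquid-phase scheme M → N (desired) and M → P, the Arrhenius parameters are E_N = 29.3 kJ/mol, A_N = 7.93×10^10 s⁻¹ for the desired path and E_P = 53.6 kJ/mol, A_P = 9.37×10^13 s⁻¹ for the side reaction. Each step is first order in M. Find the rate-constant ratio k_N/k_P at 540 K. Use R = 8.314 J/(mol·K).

0.190

k_N/k_P = (A_N/A_P)·exp[−(E_N−E_P)/(RT)] = (A_N/A_P)·exp[(E_P−E_N)/(RT)].
(E_P−E_N)/(RT) = (53.6−29.3)×10³/(8.314×540) = 24300/4490 = 5.413.
k_N/k_P = (7.93×10^10/9.37×10^13)·exp(5.413) = 8.463×10^-4 × 224.2 = 0.190.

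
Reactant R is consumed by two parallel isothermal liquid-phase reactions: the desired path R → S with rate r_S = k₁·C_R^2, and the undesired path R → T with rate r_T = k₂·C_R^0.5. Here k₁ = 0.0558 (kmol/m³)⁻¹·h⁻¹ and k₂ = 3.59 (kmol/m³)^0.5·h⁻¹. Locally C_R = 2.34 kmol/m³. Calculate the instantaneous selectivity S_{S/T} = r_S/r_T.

0.0556

S_{S/T} = r_S/r_T = (k₁·C_R^2)/(k₂·C_R^0.5) = (k₁/k₂)·C_R^1.5.
= (0.0558×2.340^2) / (3.59×2.340^0.5) = 0.3055/5.492 = 0.0556.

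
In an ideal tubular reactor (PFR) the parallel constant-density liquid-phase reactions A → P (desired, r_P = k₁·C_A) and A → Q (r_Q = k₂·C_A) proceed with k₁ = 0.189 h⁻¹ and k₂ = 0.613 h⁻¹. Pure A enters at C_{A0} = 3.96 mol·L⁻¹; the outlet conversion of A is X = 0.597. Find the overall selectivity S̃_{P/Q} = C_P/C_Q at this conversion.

0.308

C_A = C_{A0}(1−X) = 1.596 mol·L⁻¹.
Both paths are first order in A, so the instantaneous fraction to P is constant: dC_P/d(−C_A) = k₁/(k₁+k₂) = 0.2357.
C_P = 0.2357·(C_{A0}−C_A) = 0.2357×2.364 = 0.557 mol·L⁻¹.
C_Q = (C_{A0}−C_A)−C_P = 1.807 mol·L⁻¹; S̃_{P/Q} = 0.5571/1.807 = 0.308.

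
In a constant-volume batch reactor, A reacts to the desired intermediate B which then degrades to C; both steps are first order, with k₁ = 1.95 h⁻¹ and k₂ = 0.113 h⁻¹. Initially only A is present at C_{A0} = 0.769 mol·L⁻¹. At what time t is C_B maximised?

1.55 h

The intermediate peaks when r₁ = r₂, i.e. k₁e^(−k₁t) = k₂e^(−k₂t), giving t_opt = ln(k₂/k₁)/(k₂−k₁).
= ln(0.113/1.95)/(0.113−1.95) = ln(0.05795)/-1.837 = -2.848/-1.837 = 1.55 h.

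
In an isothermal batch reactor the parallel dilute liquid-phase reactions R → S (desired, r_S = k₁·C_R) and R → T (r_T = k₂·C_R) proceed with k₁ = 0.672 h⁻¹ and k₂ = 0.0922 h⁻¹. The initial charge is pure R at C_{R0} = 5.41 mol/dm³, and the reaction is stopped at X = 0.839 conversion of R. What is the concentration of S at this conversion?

3.99 mol/dm³

C_R = C_{R0}(1−X) = 0.8710 mol/dm³.
Both paths are first order in R, so the instantaneous fraction to S is constant: dC_S/d(−C_R) = k₁/(k₁+k₂) = 0.8794.
C_S = 0.8794·(C_{R0}−C_R) = 0.8794×4.539 = 3.99 mol/dm³.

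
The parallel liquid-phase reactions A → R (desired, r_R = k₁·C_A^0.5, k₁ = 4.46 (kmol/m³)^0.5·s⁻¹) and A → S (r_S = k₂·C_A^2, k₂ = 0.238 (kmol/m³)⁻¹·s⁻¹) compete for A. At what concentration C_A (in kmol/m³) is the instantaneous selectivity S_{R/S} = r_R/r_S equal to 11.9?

S_{R/S} = (k₁/k₂)·C_A^-1.5 ⇒ C_A = (S·k₂/k₁)^(1/(-1.5)).
= (11.9×0.238/4.46)^(-0.6667) = (0.6350)^(-0.6667) = 1.35 kmol/m³.

1.35 kmol/m³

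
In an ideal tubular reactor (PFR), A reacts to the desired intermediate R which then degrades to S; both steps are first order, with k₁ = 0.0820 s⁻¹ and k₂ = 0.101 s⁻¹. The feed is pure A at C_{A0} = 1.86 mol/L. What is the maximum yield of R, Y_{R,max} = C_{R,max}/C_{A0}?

0.330

For a first-order series the maximum intermediate yield is C_{R,max}/C_{A0} = (k₁/k₂)^[k₂/(k₂−k₁)].
= (0.0820/0.101)^(0.101/(0.101−0.0820)) = (0.8119)^(5.316) = 0.3303.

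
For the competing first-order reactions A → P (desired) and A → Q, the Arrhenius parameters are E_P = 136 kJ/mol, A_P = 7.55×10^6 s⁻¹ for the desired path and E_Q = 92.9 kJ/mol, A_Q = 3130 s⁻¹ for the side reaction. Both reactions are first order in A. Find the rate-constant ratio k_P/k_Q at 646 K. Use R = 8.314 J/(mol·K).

0.789

With equal orders, S_{P/Q} = k_P/k_Q = (A_P/A_Q)·exp[(E_Q−E_P)/(RT)].
(E_Q−E_P)/(RT) = (92.9−136)×10³/(8.314×646) = -43100/5371 = -8.025.
k_P/k_Q = (7.55×10^6/3130)·exp(-8.025) = 2412 × 3.272×10^-4 = 0.789.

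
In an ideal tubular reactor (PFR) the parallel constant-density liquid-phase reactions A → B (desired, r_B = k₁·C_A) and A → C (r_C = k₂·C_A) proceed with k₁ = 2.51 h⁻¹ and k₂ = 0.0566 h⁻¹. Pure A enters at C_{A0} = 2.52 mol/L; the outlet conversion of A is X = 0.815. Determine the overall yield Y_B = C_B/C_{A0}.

C_A = C_{A0}(1−X) = 0.4662 mol/L.
Both paths are first order in A, so the instantaneous fraction to B is constant: dC_B/d(−C_A) = k₁/(k₁+k₂) = 0.9779.
C_B = 0.9779·(C_{A0}−C_A) = 0.9779×2.054 = 2.01 mol/L.
Y_B = C_B/C_{A0} = 2.009/2.52 = 0.797.

0.797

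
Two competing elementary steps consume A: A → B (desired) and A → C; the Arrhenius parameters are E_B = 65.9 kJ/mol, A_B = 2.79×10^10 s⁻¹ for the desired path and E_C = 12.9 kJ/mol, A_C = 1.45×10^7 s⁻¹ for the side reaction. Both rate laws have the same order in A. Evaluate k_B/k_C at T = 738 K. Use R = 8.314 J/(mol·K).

0.341

k_B/k_C = (A_B/A_C)·exp[−(E_B−E_C)/(RT)] = (A_B/A_C)·exp[(E_C−E_B)/(RT)].
(E_C−E_B)/(RT) = (12.9−65.9)×10³/(8.314×738) = -53000/6136 = -8.638.
k_B/k_C = (2.79×10^10/1.45×10^7)·exp(-8.638) = 1924 × 1.773×10^-4 = 0.341.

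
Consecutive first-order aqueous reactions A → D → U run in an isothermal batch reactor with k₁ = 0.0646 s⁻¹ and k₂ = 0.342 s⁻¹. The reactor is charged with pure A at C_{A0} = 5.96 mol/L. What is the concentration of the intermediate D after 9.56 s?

The intermediate concentration in a first-order A→B→C sequence is C_D = k₁C_{A0}(e^(−k₁t) − e^(−k₂t))/(k₂−k₁).
e^(−k₁t) = e^(−0.0646×9.56) = e^(−0.6176) = 0.5392; e^(−k₂t) = e^(−3.270) = 0.03802.
C_D = 0.0646×5.96/(0.342−0.0646) × (0.5392−0.03802) = 1.388×0.5012 = 0.6957 mol/L.

0.696 mol/L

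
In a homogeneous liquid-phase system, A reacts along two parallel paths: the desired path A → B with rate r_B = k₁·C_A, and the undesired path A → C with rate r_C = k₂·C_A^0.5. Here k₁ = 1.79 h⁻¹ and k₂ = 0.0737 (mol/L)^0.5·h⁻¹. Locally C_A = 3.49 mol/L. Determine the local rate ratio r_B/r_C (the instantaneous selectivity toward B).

S_{B/C} = r_B/r_C = (k₁·C_A)/(k₂·C_A^0.5) = (k₁/k₂)·C_A^0.5.
= (1.79×3.490) / (0.0737×3.490^0.5) = 6.247/0.1377 = 45.4.

45.4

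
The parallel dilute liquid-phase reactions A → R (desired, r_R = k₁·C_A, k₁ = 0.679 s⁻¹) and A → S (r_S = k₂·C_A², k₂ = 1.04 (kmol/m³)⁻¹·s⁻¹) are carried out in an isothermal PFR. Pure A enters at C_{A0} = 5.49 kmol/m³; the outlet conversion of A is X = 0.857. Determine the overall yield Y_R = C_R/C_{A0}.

0.173

C_A = C_{A0}(1−X) = 0.7851 kmol/m³.
Along a PFR/batch, dC_R/dC_A = −r_R/(r_R+r_S) = −k₁/(k₁+k₂·C_A).
Integrating from C_{A0} to C_A: C_R = (0.679/1.04)·ln[(0.679+1.04·5.49)/(0.679+1.04·0.785)] = 0.6529·ln(6.389/1.495) = 0.9480 kmol/m³.
Y_R = C_R/C_{A0} = 0.9480/5.49 = 0.173.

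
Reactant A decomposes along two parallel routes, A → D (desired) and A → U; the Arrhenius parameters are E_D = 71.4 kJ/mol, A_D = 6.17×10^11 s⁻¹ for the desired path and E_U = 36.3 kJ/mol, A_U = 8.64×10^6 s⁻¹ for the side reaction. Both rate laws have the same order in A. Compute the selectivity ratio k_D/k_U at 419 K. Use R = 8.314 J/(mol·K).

3.01

With equal orders, S_{D/U} = k_D/k_U = (A_D/A_U)·exp[(E_U−E_D)/(RT)].
(E_U−E_D)/(RT) = (36.3−71.4)×10³/(8.314×419) = -35100/3484 = -10.08.
k_D/k_U = (6.17×10^11/8.64×10^6)·exp(-10.08) = 71412 × 4.208×10^-5 = 3.01.
Since E_D > E_U, raising the temperature improves selectivity toward D.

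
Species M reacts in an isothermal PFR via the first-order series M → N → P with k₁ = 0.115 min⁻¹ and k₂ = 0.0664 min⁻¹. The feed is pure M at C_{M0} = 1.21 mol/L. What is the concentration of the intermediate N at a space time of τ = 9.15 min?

Solving the coupled first-order balances gives C_N(τ) = [k₁/(k₂−k₁)]·C_{M0}·(e^(−k₁τ) − e^(−k₂τ)).
e^(−k₁τ) = e^(−0.115×9.15) = e^(−1.052) = 0.3492; e^(−k₂τ) = e^(−0.6076) = 0.5447.
C_N = 0.115×1.21/(0.0664−0.115) × (0.3492−0.5447) = (-2.863)×(-0.1955) = 0.5598 mol/L.

0.560 mol/L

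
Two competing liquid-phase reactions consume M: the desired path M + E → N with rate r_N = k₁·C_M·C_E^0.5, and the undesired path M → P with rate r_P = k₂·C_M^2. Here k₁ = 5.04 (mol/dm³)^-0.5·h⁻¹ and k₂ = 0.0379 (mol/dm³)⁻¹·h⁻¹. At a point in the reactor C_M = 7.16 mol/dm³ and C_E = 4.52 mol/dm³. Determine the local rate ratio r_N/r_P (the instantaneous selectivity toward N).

S_{N/P} = r_N/r_P = (k₁·C_M·C_E^0.5)/(k₂·C_M^2) = (k₁/k₂)·C_M⁻¹·C_E^0.5.
= (5.04×7.160×4.520^0.5) / (0.0379×7.160^2) = 76.72/1.943 = 39.5.
The undesired path is higher order in M, so low C_M (CSTR or dilute feed) favours N.

39.5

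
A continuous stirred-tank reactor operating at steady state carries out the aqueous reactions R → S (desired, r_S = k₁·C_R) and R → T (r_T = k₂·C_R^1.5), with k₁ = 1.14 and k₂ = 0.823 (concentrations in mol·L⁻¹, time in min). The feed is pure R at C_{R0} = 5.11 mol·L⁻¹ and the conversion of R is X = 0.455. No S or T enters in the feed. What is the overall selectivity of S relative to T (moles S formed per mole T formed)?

Exit C_R = C_{R0}(1−X) = 5.11×0.545 = 2.785 mol·L⁻¹.
In a CSTR the entire volume is at exit conditions, so r_S = 1.14×2.785 = 3.175 and r_T = 0.823×2.785^1.5 = 3.825.
Overall selectivity = C_S/C_T = r_Sτ/(r_Tτ) = r_S/r_T = 0.830.

0.830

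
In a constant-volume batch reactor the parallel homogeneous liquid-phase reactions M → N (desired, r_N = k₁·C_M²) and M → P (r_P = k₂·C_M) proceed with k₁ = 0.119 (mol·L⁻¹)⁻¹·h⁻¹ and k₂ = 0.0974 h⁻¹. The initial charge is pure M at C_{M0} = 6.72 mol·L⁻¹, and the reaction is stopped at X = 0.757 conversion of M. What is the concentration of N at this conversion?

C_M = C_{M0}(1−X) = 1.633 mol·L⁻¹.
Along a PFR/batch, dC_P/dC_M = −r_P/(r_N+r_P) = −k₂/(k₂+k₁·C_M).
Integrating from C_{M0} to C_M: C_P = (0.0974/0.119)·ln[(0.0974+0.119·6.72)/(0.0974+0.119·1.63)] = 0.8185·ln(0.8971/0.2917) = 0.9194 mol·L⁻¹.
Then C_N = (C_{M0}−C_M) − C_P = 5.087 − 0.9194 = 4.168 mol·L⁻¹.

4.17 mol·L⁻¹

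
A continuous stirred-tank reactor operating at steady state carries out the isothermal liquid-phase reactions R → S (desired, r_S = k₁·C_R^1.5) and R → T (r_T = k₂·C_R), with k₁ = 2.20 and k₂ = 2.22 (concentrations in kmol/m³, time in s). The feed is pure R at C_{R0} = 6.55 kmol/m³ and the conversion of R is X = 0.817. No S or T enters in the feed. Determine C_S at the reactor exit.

2.78 kmol/m³

Exit C_R = C_{R0}(1−X) = 6.55×0.183 = 1.199 kmol/m³.
Rates in a CSTR are evaluated at the outlet concentration: r_S = 2.20×1.199^1.5 = 2.887, r_T = 2.22×1.199 = 2.661.
Fraction of consumed R going to S: r_S/(r_S+r_T) = 0.5204.
C_S = 0.5204·C_{R0}·X = 0.5204×6.55×0.817 = 2.78 kmol/m³.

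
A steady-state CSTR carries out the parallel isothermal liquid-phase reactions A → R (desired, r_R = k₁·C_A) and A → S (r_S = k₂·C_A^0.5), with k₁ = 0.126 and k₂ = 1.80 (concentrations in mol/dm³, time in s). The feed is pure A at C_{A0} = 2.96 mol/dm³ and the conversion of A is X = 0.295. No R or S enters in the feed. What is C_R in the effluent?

0.0802 mol/dm³

Exit C_A = C_{A0}(1−X) = 2.96×0.705 = 2.087 mol/dm³.
A CSTR operates uniformly at the exit composition, giving r_R = 0.2629 and r_S = 2.600 (each k·C_A^n at C_A = 2.087).
Fraction of consumed A going to R: r_R/(r_R+r_S) = 0.09183.
C_R = 0.09183·C_{A0}·X = 0.09183×2.96×0.295 = 0.0802 mol/dm³.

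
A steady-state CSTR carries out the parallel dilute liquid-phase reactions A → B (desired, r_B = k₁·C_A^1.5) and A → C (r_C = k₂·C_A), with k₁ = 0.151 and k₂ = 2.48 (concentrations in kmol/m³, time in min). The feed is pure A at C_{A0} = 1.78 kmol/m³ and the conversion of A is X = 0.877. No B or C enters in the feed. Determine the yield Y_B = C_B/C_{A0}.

0.0243

Exit C_A = C_{A0}(1−X) = 1.78×0.123 = 0.2189 kmol/m³.
Rates in a CSTR are evaluated at the outlet concentration: r_B = 0.151×0.2189^1.5 = 0.01547, r_C = 2.48×0.2189 = 0.5430.
Fraction of consumed A going to B: r_B/(r_B+r_C) = 0.02770.
C_B = 0.02770·C_{A0}·X = 0.02770×1.78×0.877 = 0.0432 kmol/m³; Y_B = C_B/C_{A0} = 0.0243.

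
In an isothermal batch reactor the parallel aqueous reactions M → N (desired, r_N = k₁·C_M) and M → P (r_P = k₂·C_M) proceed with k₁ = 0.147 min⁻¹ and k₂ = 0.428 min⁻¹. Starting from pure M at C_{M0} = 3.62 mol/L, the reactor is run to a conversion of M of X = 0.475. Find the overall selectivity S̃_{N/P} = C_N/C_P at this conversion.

C_M = C_{M0}(1−X) = 1.901 mol/L.
Both paths are first order in M, so the instantaneous fraction to N is constant: dC_N/d(−C_M) = k₁/(k₁+k₂) = 0.2557.
C_N = 0.2557·(C_{M0}−C_M) = 0.2557×1.720 = 0.440 mol/L.
C_P = (C_{M0}−C_M)−C_N = 1.280 mol/L; S̃_{N/P} = 0.4396/1.280 = 0.343.

0.343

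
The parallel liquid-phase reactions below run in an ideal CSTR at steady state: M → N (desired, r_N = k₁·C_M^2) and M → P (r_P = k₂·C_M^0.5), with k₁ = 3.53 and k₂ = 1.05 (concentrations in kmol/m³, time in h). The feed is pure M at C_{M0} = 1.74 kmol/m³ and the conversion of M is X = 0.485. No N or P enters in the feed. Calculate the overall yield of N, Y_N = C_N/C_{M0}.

0.359

Exit C_M = C_{M0}(1−X) = 1.74×0.515 = 0.8961 kmol/m³.
A CSTR operates uniformly at the exit composition, giving r_N = 2.835 and r_P = 0.9940 (each k·C_M^n at C_M = 0.8961).
Fraction of consumed M going to N: r_N/(r_N+r_P) = 0.7404.
C_N = 0.7404·C_{M0}·X = 0.7404×1.74×0.485 = 0.625 kmol/m³; Y_N = C_N/C_{M0} = 0.359.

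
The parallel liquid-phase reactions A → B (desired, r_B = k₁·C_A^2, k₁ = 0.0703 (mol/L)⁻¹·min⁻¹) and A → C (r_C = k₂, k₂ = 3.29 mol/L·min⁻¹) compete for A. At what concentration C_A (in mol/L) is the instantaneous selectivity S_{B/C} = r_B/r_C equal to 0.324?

S_{B/C} = (k₁/k₂)·C_A^2 ⇒ C_A = (S·k₂/k₁)^(0.5).
= (0.324×3.29/0.0703)^(0.5) = (15.16)^(0.5) = 3.89 mol/L.

3.89 mol/L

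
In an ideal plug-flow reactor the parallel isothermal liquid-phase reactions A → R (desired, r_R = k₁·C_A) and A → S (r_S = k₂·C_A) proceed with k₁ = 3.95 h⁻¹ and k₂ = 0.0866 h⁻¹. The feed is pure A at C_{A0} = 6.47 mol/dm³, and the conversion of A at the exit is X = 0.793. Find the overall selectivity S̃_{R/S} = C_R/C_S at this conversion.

C_A = C_{A0}(1−X) = 1.339 mol/dm³.
Both paths are first order in A, so the instantaneous fraction to R is constant: dC_R/d(−C_A) = k₁/(k₁+k₂) = 0.9785.
C_R = 0.9785·(C_{A0}−C_A) = 0.9785×5.131 = 5.02 mol/dm³.
C_S = (C_{A0}−C_A)−C_R = 0.1101 mol/dm³; S̃_{R/S} = 5.021/0.1101 = 45.6.

45.6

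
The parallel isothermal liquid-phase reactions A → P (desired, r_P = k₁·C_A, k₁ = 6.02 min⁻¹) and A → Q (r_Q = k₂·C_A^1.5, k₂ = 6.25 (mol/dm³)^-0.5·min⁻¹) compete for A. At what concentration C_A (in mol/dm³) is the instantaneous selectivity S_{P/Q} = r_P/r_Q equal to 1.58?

S_{P/Q} = (k₁/k₂)·C_A^-0.5 ⇒ C_A = (S·k₂/k₁)^(-2).
= (1.58×6.25/6.02)^(-2) = (1.640)^(-2) = 0.372 mol/dm³.

0.372 mol/dm³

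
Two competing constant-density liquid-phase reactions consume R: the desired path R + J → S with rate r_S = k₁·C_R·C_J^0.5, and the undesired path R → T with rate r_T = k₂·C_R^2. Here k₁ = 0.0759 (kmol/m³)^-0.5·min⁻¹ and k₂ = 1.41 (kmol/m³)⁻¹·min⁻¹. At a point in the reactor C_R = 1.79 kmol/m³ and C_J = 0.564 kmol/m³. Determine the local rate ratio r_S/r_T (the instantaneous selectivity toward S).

S_{S/T} = r_S/r_T = (k₁·C_R·C_J^0.5)/(k₂·C_R^2) = (k₁/k₂)·C_R⁻¹·C_J^0.5.
= (0.0759×1.790×0.5640^0.5) / (1.41×1.790^2) = 0.1020/4.518 = 0.0226.
The undesired path is higher order in R, so low C_R (CSTR or dilute feed) favours S.

0.0226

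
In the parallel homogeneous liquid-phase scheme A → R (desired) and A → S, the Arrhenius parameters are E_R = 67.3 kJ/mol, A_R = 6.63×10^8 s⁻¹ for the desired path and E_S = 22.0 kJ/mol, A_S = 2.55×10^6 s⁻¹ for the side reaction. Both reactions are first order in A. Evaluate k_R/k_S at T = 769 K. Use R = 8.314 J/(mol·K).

k_R/k_S = (A_R/A_S)·exp[−(E_R−E_S)/(RT)] = (A_R/A_S)·exp[(E_S−E_R)/(RT)].
(E_S−E_R)/(RT) = (22.0−67.3)×10³/(8.314×769) = -45300/6393 = -7.085.
k_R/k_S = (6.63×10^8/2.55×10^6)·exp(-7.085) = 260.0 × 8.373×10^-4 = 0.218.
Since E_R > E_S, raising the temperature improves selectivity toward R.

0.218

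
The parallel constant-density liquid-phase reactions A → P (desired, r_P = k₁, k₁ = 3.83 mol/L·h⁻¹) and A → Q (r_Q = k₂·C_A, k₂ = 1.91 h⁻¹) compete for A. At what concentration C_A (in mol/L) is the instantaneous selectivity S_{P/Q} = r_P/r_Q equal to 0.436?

S_{P/Q} = (k₁/k₂)·C_A⁻¹ ⇒ C_A = (S·k₂/k₁)^(-1).
= (0.436×1.91/3.83)^(-1) = (0.2174)^(-1) = 4.60 mol/L.

4.60 mol/L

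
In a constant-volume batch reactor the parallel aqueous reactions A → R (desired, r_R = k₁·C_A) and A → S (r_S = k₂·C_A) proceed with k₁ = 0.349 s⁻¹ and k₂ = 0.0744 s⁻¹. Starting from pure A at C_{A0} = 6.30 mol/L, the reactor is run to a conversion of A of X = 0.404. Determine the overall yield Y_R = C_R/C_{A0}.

0.333

C_A = C_{A0}(1−X) = 3.755 mol/L.
Both paths are first order in A, so the instantaneous fraction to R is constant: dC_R/d(−C_A) = k₁/(k₁+k₂) = 0.8243.
C_R = 0.8243·(C_{A0}−C_A) = 0.8243×2.545 = 2.10 mol/L.
Y_R = C_R/C_{A0} = 2.098/6.30 = 0.333.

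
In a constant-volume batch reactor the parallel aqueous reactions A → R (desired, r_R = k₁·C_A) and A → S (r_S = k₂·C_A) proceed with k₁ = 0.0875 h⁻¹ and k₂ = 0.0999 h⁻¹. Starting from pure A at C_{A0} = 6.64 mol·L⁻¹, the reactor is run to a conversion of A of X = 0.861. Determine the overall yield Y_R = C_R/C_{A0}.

C_A = C_{A0}(1−X) = 0.9230 mol·L⁻¹.
Both paths are first order in A, so the instantaneous fraction to R is constant: dC_R/d(−C_A) = k₁/(k₁+k₂) = 0.4669.
C_R = 0.4669·(C_{A0}−C_A) = 0.4669×5.717 = 2.67 mol·L⁻¹.
Y_R = C_R/C_{A0} = 2.669/6.64 = 0.402.

0.402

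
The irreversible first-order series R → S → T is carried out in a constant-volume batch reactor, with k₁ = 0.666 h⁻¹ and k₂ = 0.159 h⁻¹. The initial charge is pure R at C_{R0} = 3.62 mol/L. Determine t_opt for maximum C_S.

2.83 h

Setting dC_S/dt = 0 gives t_opt = ln(k₂/k₁)/(k₂−k₁).
= ln(0.159/0.666)/(0.159−0.666) = ln(0.2387)/-0.5070 = -1.432/-0.5070 = 2.83 h.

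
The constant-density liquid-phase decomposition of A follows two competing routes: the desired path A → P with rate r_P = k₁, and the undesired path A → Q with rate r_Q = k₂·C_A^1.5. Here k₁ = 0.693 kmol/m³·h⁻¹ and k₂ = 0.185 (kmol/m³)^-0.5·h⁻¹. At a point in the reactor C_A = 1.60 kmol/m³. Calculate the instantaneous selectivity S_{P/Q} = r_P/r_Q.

S_{P/Q} = r_P/r_Q = (k₁)/(k₂·C_A^1.5) = (k₁/k₂)·C_A^-1.5.
= (0.693) / (0.185×1.600^1.5) = 0.6930/0.3744 = 1.85.

1.85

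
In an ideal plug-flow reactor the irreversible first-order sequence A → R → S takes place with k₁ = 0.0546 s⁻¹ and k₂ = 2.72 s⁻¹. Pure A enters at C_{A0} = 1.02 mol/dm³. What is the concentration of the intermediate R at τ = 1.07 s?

0.0186 mol/dm³

The intermediate concentration in a first-order A→B→C sequence is C_R = k₁C_{A0}(e^(−k₁τ) − e^(−k₂τ))/(k₂−k₁).
e^(−k₁τ) = e^(−0.0546×1.07) = e^(−0.05842) = 0.9433; e^(−k₂τ) = e^(−2.910) = 0.05445.
C_R = 0.0546×1.02/(2.72−0.0546) × (0.9433−0.05445) = 0.02089×0.8888 = 0.01857 mol/dm³.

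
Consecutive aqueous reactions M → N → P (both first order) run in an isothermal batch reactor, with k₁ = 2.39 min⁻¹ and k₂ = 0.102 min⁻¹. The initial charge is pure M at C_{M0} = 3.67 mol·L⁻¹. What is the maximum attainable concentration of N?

Evaluating C_N at t_opt = ln(k₂/k₁)/(k₂−k₁) gives C_{N,max}/C_{M0} = (k₁/k₂)^[k₂/(k₂−k₁)].
= (2.39/0.102)^(0.102/(0.102−2.39)) = (23.43)^(-0.04458) = 0.8688.
C_{N,max} = 0.8688×3.67 = 3.19 mol·L⁻¹.

3.19 mol·L⁻¹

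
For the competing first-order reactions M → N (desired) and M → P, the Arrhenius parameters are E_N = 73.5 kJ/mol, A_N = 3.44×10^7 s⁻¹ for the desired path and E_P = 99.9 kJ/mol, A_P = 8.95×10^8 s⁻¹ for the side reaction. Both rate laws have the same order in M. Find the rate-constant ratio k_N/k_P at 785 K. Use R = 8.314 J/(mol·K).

2.20

k_N/k_P = (A_N/A_P)·exp[−(E_N−E_P)/(RT)] = (A_N/A_P)·exp[(E_P−E_N)/(RT)].
(E_P−E_N)/(RT) = (99.9−73.5)×10³/(8.314×785) = 26400/6526 = 4.045.
k_N/k_P = (3.44×10^7/8.95×10^8)·exp(4.045) = 0.03844 × 57.11 = 2.20.
Since E_N < E_P, lowering the temperature improves selectivity toward N.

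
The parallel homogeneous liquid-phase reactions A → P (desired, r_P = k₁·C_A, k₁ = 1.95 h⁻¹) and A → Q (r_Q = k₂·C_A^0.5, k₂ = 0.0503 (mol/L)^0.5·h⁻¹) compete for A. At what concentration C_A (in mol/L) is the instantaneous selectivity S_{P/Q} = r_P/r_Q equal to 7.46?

0.0370 mol/L

S_{P/Q} = (k₁/k₂)·C_A^0.5 ⇒ C_A = (S·k₂/k₁)^(2).
= (7.46×0.0503/1.95)^(2) = (0.1924)^(2) = 0.0370 mol/L.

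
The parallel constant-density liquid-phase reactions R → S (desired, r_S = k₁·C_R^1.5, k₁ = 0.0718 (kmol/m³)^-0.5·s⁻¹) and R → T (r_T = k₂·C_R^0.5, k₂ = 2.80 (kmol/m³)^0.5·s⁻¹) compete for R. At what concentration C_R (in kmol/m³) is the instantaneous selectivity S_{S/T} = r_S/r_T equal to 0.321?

12.5 kmol/m³

S_{S/T} = (k₁/k₂)·C_R ⇒ C_R = S·k₂/k₁.
= 0.321×2.80/0.0718 = 12.5 kmol/m³.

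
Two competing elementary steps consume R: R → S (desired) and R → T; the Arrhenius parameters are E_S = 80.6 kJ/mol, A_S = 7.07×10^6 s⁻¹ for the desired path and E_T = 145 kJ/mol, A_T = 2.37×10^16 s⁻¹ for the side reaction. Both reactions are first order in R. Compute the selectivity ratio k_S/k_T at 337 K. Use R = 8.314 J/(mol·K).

2.86

k_S/k_T = (A_S/A_T)·exp[−(E_S−E_T)/(RT)] = (A_S/A_T)·exp[(E_T−E_S)/(RT)].
(E_T−E_S)/(RT) = (145−80.6)×10³/(8.314×337) = 64400/2802 = 22.99.
k_S/k_T = (7.07×10^6/2.37×10^16)·exp(22.99) = 2.983×10^-10 × 9.600×10^9 = 2.86.
Since E_S < E_T, lowering the temperature improves selectivity toward S.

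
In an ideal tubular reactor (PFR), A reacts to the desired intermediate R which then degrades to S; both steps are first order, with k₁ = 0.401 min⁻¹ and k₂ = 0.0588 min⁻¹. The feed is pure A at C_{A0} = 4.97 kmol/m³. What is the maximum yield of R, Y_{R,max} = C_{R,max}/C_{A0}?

At the optimum, C_{R,max}/C_{A0} = (k₁/k₂)^[k₂/(k₂−k₁)].
= (0.401/0.0588)^(0.0588/(0.0588−0.401)) = (6.820)^(-0.1718) = 0.7190.

0.719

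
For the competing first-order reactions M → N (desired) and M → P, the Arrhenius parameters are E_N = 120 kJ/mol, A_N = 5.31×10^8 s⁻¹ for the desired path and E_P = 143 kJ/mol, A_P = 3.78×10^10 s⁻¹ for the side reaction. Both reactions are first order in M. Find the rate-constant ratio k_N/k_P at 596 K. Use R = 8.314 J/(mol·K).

k_N/k_P = (A_N/A_P)·exp[−(E_N−E_P)/(RT)] = (A_N/A_P)·exp[(E_P−E_N)/(RT)].
(E_P−E_N)/(RT) = (143−120)×10³/(8.314×596) = 23000/4955 = 4.642.
k_N/k_P = (5.31×10^8/3.78×10^10)·exp(4.642) = 0.01405 × 103.7 = 1.46.
Since E_N < E_P, lowering the temperature improves selectivity toward N.

1.46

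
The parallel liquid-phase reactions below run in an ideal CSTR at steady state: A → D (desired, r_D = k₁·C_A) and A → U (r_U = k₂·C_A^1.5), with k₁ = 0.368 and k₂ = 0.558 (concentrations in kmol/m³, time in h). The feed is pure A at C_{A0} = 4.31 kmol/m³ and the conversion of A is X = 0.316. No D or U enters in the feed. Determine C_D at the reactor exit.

Exit C_A = C_{A0}(1−X) = 4.31×0.684 = 2.948 kmol/m³.
A CSTR operates uniformly at the exit composition, giving r_D = 1.085 and r_U = 2.824 (each k·C_A^n at C_A = 2.948).
Fraction of consumed A going to D: r_D/(r_D+r_U) = 0.2775.
C_D = 0.2775·C_{A0}·X = 0.2775×4.31×0.316 = 0.378 kmol/m³.

0.378 kmol/m³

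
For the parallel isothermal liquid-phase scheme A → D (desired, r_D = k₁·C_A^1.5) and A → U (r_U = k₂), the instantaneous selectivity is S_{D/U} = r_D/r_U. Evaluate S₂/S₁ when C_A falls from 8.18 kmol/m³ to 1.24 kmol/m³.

0.0590

S_{D/U} = (k₁/k₂)·C_A^1.5, so S₂/S₁ = (C_{A,2}/C_{A,1})^1.5.
= (1.24/8.18)^1.5 = (0.1516)^1.5 = 0.0590.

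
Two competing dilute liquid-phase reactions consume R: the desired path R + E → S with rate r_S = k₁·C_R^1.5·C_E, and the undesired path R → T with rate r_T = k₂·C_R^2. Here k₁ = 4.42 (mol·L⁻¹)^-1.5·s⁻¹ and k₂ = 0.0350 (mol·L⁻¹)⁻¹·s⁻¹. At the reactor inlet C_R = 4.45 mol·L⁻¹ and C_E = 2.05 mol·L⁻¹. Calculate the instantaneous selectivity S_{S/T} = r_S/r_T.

S_{S/T} = r_S/r_T = (k₁·C_R^1.5·C_E)/(k₂·C_R^2) = (k₁/k₂)·C_R^-0.5·C_E.
= (4.42×4.450^1.5×2.050) / (0.0350×4.450^2) = 85.06/0.6931 = 123.
The undesired path is higher order in R, so low C_R (CSTR or dilute feed) favours S.

123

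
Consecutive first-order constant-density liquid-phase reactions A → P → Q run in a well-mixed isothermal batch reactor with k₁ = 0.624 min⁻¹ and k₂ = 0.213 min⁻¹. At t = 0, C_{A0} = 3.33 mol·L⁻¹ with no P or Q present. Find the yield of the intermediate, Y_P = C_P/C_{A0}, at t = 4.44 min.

0.495

The intermediate concentration in a first-order A→B→C sequence is C_P = k₁C_{A0}(e^(−k₁t) − e^(−k₂t))/(k₂−k₁).
e^(−k₁t) = e^(−0.624×4.44) = e^(−2.771) = 0.06263; e^(−k₂t) = e^(−0.9457) = 0.3884.
C_P = 0.624×3.33/(0.213−0.624) × (0.06263−0.3884) = (-5.056)×(-0.3258) = 1.647 mol·L⁻¹.
Y_P = C_P/C_{A0} = 1.647/3.33 = 0.495.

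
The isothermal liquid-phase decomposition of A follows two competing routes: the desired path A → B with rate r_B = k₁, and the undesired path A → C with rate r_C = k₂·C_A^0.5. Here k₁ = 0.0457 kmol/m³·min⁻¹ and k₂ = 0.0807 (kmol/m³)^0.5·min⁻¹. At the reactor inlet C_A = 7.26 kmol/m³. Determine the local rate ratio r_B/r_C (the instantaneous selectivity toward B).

S_{B/C} = r_B/r_C = (k₁)/(k₂·C_A^0.5) = (k₁/k₂)·C_A^-0.5.
= (0.0457) / (0.0807×7.260^0.5) = 0.04570/0.2174 = 0.210.
The undesired path is higher order in A, so low C_A (CSTR or dilute feed) favours B.

0.210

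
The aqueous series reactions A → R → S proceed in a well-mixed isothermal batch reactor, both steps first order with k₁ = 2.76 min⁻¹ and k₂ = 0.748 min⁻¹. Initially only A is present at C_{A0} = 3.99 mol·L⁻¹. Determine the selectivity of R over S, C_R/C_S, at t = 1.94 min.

The intermediate concentration in a first-order A→B→C sequence is C_R = k₁C_{A0}(e^(−k₁t) − e^(−k₂t))/(k₂−k₁).
e^(−k₁t) = e^(−2.76×1.94) = e^(−5.354) = 0.004727; e^(−k₂t) = e^(−1.451) = 0.2343.
C_R = 2.76×3.99/(0.748−2.76) × (0.004727−0.2343) = (-5.473)×(-0.2296) = 1.257 mol·L⁻¹.
C_A = C_{A0}e^(−k₁t) = 0.01886 mol·L⁻¹, so C_S = C_{A0}−C_A−C_R = 2.715 mol·L⁻¹; C_R/C_S = 0.463.

0.463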